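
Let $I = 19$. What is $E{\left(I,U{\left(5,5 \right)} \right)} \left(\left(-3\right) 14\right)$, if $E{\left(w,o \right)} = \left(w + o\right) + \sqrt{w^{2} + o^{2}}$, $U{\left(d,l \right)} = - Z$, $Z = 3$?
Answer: $-672 - 42 \sqrt{370} \approx -1479.9$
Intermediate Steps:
$U{\left(d,l \right)} = -3$ ($U{\left(d,l \right)} = \left(-1\right) 3 = -3$)
$E{\left(w,o \right)} = o + w + \sqrt{o^{2} + w^{2}}$ ($E{\left(w,o \right)} = \left(o + w\right) + \sqrt{o^{2} + w^{2}} = o + w + \sqrt{o^{2} + w^{2}}$)
$E{\left(I,U{\left(5,5 \right)} \right)} \left(\left(-3\right) 14\right) = \left(-3 + 19 + \sqrt{\left(-3\right)^{2} + 19^{2}}\right) \left(\left(-3\right) 14\right) = \left(-3 + 19 + \sqrt{9 + 361}\right) \left(-42\right) = \left(-3 + 19 + \sqrt{370}\right) \left(-42\right) = \left(16 + \sqrt{370}\right) \left(-42\right) = -672 - 42 \sqrt{370}$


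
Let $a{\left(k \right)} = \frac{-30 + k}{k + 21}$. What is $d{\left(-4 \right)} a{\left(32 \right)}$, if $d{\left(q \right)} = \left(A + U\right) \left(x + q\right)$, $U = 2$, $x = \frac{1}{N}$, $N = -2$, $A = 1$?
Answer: $- \frac{27}{53} \approx -0.50943$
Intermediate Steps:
$x = - \frac{1}{2}$ ($x = \frac{1}{-2} = - \frac{1}{2} \approx -0.5$)
$a{\left(k \right)} = \frac{-30 + k}{21 + k}$
$d{\left(q \right)} = - \frac{3}{2} + 3 q$ ($d{\left(q \right)} = \left(1 + 2\right) \left(- \frac{1}{2} + q\right) = 3 \left(- \frac{1}{2} + q\right) = - \frac{3}{2} + 3 q$)
$d{\left(-4 \right)} a{\left(32 \right)} = \left(- \frac{3}{2} + 3 \left(-4\right)\right) \frac{-30 + 32}{21 + 32} = \left(- \frac{3}{2} - 12\right) \frac{1}{53} \cdot 2 = - \frac{27 \cdot \frac{1}{53} \cdot 2}{2} = \left(- \frac{27}{2}\right) \frac{2}{53} = - \frac{27}{53}$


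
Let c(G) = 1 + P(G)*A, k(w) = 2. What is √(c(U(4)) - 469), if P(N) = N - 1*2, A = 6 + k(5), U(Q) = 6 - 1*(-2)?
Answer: 2*I*√105 ≈ 20.494*I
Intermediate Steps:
U(Q) = 8 (U(Q) = 6 + 2 = 8)
A = 8 (A = 6 + 2 = 8)
P(N) = -2 + N (P(N) = N - 2 = -2 + N)
c(G) = -15 + 8*G (c(G) = 1 + (-2 + G)*8 = 1 + (-16 + 8*G) = -15 + 8*G)
√(c(U(4)) - 469) = √((-15 + 8*8) - 469) = √((-15 + 64) - 469) = √(49 - 469) = √(-420) = 2*I*√105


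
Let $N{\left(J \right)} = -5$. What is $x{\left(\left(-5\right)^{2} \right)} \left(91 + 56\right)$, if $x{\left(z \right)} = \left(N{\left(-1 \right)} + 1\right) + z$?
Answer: $3087$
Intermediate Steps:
$x{\left(z \right)} = -4 + z$ ($x{\left(z \right)} = \left(-5 + 1\right) + z = -4 + z$)
$x{\left(\left(-5\right)^{2} \right)} \left(91 + 56\right) = \left(-4 + \left(-5\right)^{2}\right) \left(91 + 56\right) = \left(-4 + 25\right) 147 = 21 \cdot 147 = 3087$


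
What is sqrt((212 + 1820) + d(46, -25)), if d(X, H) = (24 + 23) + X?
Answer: 5*sqrt(85) ≈ 46.098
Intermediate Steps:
d(X, H) = 47 + X
sqrt((212 + 1820) + d(46, -25)) = sqrt((212 + 1820) + (47 + 46)) = sqrt(2032 + 93) = sqrt(2125) = 5*sqrt(85)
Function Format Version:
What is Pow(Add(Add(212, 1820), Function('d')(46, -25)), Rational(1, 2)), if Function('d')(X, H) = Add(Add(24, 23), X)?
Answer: Mul(5, Pow(85, Rational(1, 2))) ≈ 46.098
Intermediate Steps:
Function('d')(X, H) = Add(47, X)
Pow(Add(Add(212, 1820), Function('d')(46, -25)), Rational(1, 2)) = Pow(Add(Add(212, 1820), Add(47, 46)), Rational(1, 2)) = Pow(Add(2032, 93), Rational(1, 2)) = Pow(2125, Rational(1, 2)) = Mul(5, Pow(85, Rational(1, 2)))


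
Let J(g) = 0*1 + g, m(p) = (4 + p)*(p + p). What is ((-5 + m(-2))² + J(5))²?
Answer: 30276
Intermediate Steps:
m(p) = 2*p*(4 + p) (m(p) = (4 + p)*(2*p) = 2*p*(4 + p))
J(g) = g (J(g) = 0 + g = g)
((-5 + m(-2))² + J(5))² = ((-5 + 2*(-2)*(4 - 2))² + 5)² = ((-5 + 2*(-2)*2)² + 5)² = ((-5 - 8)² + 5)² = ((-13)² + 5)² = (169 + 5)² = 174² = 30276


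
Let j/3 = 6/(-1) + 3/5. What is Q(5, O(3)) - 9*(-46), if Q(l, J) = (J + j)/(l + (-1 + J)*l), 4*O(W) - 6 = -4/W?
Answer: 71999/175 ≈ 411.42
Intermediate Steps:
O(W) = 3/2 - 1/W (O(W) = 3/2 + (-4/W)/4 = 3/2 - 1/W)
j = -81/5 (j = 3*(6/(-1) + 3/5) = 3*(6*(-1) + 3*(1/5)) = 3*(-6 + 3/5) = 3*(-27/5) = -81/5 ≈ -16.200)
Q(l, J) = (-81/5 + J)/(l + l*(-1 + J)) (Q(l, J) = (J - 81/5)/(l + (-1 + J)*l) = (-81/5 + J)/(l + l*(-1 + J)))
Q(5, O(3)) - 9*(-46) = (-81/5 + (3/2 - 1/3))/((3/2 - 1/3)*5) - 9*(-46) = (1/5)*(-81/5 + (3/2 - 1*1/3))/(3/2 - 1*1/3) + 414 = (1/5)*(-81/5 + (3/2 - 1/3))/(3/2 - 1/3) + 414 = (1/5)*(-81/5 + 7/6)/(7/6) + 414 = (6/7)*(1/5)*(-451/30) + 414 = -451/175 + 414 = 71999/175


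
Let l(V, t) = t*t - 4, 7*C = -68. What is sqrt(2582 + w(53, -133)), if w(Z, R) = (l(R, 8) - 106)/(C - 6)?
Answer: sqrt(7819405)/55 ≈ 50.842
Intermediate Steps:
C = -68/7 (C = (1/7)*(-68) = -68/7 ≈ -9.7143)
l(V, t) = -4 + t**2 (l(V, t) = t**2 - 4 = -4 + t**2)
w(Z, R) = 161/55 (w(Z, R) = ((-4 + 8**2) - 106)/(-68/7 - 6) = ((-4 + 64) - 106)/(-110/7) = (60 - 106)*(-7/110) = -46*(-7/110) = 161/55)
sqrt(2582 + w(53, -133)) = sqrt(2582 + 161/55) = sqrt(142171/55) = sqrt(7819405)/55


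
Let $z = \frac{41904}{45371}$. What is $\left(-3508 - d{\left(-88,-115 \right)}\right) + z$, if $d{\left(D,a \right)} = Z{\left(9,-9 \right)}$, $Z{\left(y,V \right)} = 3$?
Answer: $- \frac{159255677}{45371} \approx -3510.1$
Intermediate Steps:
$z = \frac{41904}{45371}$ ($z = 41904 \cdot \frac{1}{45371} = \frac{41904}{45371} \approx 0.92359$)
$d{\left(D,a \right)} = 3$
$\left(-3508 - d{\left(-88,-115 \right)}\right) + z = \left(-3508 - 3\right) + \frac{41904}{45371} = -3511 + \frac{41904}{45371} = - \frac{159255677}{45371}$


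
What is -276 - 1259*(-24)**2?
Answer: -725460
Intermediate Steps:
-276 - 1259*(-24)**2 = -276 - 1259*576 = -276 - 725184 = -725460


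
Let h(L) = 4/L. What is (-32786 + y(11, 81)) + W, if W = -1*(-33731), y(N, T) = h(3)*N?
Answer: 2879/3 ≈ 959.67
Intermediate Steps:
y(N, T) = 4*N/3 (y(N, T) = (4/3)*N = (4*(⅓))*N = 4*N/3)
W = 33731
(-32786 + y(11, 81)) + W = (-32786 + (4/3)*11) + 33731 = (-32786 + 44/3) + 33731 = -98314/3 + 33731 = 2879/3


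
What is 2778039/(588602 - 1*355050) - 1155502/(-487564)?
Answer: 36916854775/2587989712 ≈ 14.265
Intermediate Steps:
2778039/(588602 - 1*355050) - 1155502/(-487564) = 2778039/(588602 - 355050) - 1155502*(-1/487564) = 2778039/233552 + 577751/243782 = 2778039*(1/233552) + 577751/243782 = 252549/21232 + 577751/243782 = 36916854775/2587989712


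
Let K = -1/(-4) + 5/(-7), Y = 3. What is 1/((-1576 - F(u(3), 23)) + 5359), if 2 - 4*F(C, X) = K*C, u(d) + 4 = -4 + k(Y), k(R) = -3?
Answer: 112/423783 ≈ 0.00026429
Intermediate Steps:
u(d) = -11 (u(d) = -4 + (-4 - 3) = -4 - 7 = -11)
K = -13/28 (K = -1*(-1/4) + 5*(-1/7) = 1/4 - 5/7 = -13/28 ≈ -0.46429)
F(C, X) = 1/2 + 13*C/112 (F(C, X) = 1/2 - (-13)*C/112 = 1/2 + 13*C/112)
1/((-1576 - F(u(3), 23)) + 5359) = 1/((-1576 - (1/2 + (13/112)*(-11))) + 5359) = 1/((-1576 - (1/2 - 143/112)) + 5359) = 1/((-1576 - 1*(-87/112)) + 5359) = 1/((-1576 + 87/112) + 5359) = 1/(-176425/112 + 5359) = 1/(423783/112) = 112/423783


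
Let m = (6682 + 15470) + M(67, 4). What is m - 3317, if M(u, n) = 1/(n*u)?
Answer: 5047781/268 ≈ 18835.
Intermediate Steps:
M(u, n) = 1/(n*u)
m = 5936737/268 (m = (6682 + 15470) + 1/(4*67) = 22152 + (¼)*(1/67) = 22152 + 1/268 = 5936737/268 ≈ 22152.)
m - 3317 = 5936737/268 - 3317 = 5047781/268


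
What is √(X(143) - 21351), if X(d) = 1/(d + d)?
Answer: I*√1746426110/286 ≈ 146.12*I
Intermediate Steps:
X(d) = 1/(2*d)
√(X(143) - 21351) = √((½)/143 - 21351) = √((½)*(1/143) - 21351) = √(1/286 - 21351) = √(-6106385/286) = I*√1746426110/286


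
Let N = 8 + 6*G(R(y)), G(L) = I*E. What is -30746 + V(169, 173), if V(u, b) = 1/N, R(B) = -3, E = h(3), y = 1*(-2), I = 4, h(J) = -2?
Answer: -1229841/40 ≈ -30746.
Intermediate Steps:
y = -2
E = -2
G(L) = -8 (G(L) = 4*(-2) = -8)
N = -40 (N = 8 + 6*(-8) = 8 - 48 = -40)
V(u, b) = -1/40 (V(u, b) = 1/(-40) = -1/40)
-30746 + V(169, 173) = -30746 - 1/40 = -1229841/40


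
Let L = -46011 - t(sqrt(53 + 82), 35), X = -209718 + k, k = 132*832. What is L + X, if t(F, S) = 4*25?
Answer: -146005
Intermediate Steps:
t(F, S) = 100
k = 109824
X = -99894 (X = -209718 + 109824 = -99894)
L = -46111 (L = -46011 - 1*100 = -46011 - 100 = -46111)
L + X = -46111 - 99894 = -146005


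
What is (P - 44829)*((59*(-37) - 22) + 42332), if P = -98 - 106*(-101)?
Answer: -1373186067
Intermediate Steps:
P = 10608 (P = -98 + 10706 = 10608)
(P - 44829)*((59*(-37) - 22) + 42332) = (10608 - 44829)*((59*(-37) - 22) + 42332) = -34221*((-2183 - 22) + 42332) = -34221*(-2205 + 42332) = -34221*40127 = -1373186067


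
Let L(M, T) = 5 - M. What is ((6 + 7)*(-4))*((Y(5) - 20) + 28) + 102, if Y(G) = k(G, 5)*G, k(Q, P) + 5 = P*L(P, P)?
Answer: 986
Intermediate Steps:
k(Q, P) = -5 + P*(5 - P)
Y(G) = -5*G (Y(G) = (-5 - 1*5*(-5 + 5))*G = (-5 - 1*5*0)*G = (-5 + 0)*G = -5*G)
((6 + 7)*(-4))*((Y(5) - 20) + 28) + 102 = ((6 + 7)*(-4))*((-5*5 - 20) + 28) + 102 = (13*(-4))*((-25 - 20) + 28) + 102 = -52*(-45 + 28) + 102 = -52*(-17) + 102 = 884 + 102 = 986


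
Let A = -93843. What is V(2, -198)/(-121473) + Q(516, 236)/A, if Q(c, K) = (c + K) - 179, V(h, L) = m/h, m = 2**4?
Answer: -7817197/1266598971 ≈ -0.0061718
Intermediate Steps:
m = 16
V(h, L) = 16/h
Q(c, K) = -179 + K + c (Q(c, K) = (K + c) - 179 = -179 + K + c)
V(2, -198)/(-121473) + Q(516, 236)/A = (16/2)/(-121473) + (-179 + 236 + 516)/(-93843) = (16*(1/2))*(-1/121473) + 573*(-1/93843) = 8*(-1/121473) - 191/31281 = -8/121473 - 191/31281 = -7817197/1266598971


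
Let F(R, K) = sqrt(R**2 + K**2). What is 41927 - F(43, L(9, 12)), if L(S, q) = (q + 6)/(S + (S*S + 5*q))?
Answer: 41927 - sqrt(1155634)/25 ≈ 41884.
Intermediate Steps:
L(S, q) = (6 + q)/(S + S**2 + 5*q) (L(S, q) = (6 + q)/(S + (S**2 + 5*q)) = (6 + q)/(S + S**2 + 5*q))
F(R, K) = sqrt(K**2 + R**2)
41927 - F(43, L(9, 12)) = 41927 - sqrt(((6 + 12)/(9 + 9**2 + 5*12))**2 + 43**2) = 41927 - sqrt((18/(9 + 81 + 60))**2 + 1849) = 41927 - sqrt((18/150)**2 + 1849) = 41927 - sqrt(((1/150)*18)**2 + 1849) = 41927 - sqrt((3/25)**2 + 1849) = 41927 - sqrt(9/625 + 1849) = 41927 - sqrt(1155634/625) = 41927 - sqrt(1155634)/25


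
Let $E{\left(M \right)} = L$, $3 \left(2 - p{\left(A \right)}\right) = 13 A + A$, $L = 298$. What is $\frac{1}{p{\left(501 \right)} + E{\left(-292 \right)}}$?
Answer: $- \frac{1}{2038} \approx -0.00049068$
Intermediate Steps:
$p{\left(A \right)} = 2 - \frac{14 A}{3}$ ($p{\left(A \right)} = 2 - \frac{13 A + A}{3} = 2 - \frac{14 A}{3}$)
$E{\left(M \right)} = 298$
$\frac{1}{p{\left(501 \right)} + E{\left(-292 \right)}} = \frac{1}{\left(2 - 2338\right) + 298} = \frac{1}{-2336 + 298} = \frac{1}{-2038} = - \frac{1}{2038}$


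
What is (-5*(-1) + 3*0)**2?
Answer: 25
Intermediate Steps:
(-5*(-1) + 3*0)**2 = (5 + 0)**2 = 5**2 = 25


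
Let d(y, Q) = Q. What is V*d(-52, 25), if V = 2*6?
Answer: 300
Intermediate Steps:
V = 12
V*d(-52, 25) = 12*25 = 300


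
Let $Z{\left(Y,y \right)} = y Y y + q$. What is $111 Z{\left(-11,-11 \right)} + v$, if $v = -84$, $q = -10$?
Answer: $-148935$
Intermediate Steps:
$Z{\left(Y,y \right)} = -10 + Y y^{2}$ ($Z{\left(Y,y \right)} = y Y y - 10 = Y y y - 10 = Y y^{2} - 10 = -10 + Y y^{2}$)
$111 Z{\left(-11,-11 \right)} + v = 111 \left(-10 - 11 \left(-11\right)^{2}\right) - 84 = 111 \left(-10 - 1331\right) - 84 = 111 \left(-1341\right) - 84 = -148851 - 84 = -148935$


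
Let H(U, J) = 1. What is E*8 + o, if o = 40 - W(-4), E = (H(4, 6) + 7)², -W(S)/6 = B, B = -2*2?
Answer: 528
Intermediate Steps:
B = -4
W(S) = 24 (W(S) = -6*(-4) = 24)
E = 64 (E = (1 + 7)² = 8² = 64)
o = 16 (o = 40 - 1*24 = 40 - 24 = 16)
E*8 + o = 64*8 + 16 = 512 + 16 = 528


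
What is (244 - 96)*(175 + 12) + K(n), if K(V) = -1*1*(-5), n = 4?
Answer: 27681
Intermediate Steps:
K(V) = 5 (K(V) = -1*(-5) = 5)
(244 - 96)*(175 + 12) + K(n) = (244 - 96)*(175 + 12) + 5 = 148*187 + 5 = 27676 + 5 = 27681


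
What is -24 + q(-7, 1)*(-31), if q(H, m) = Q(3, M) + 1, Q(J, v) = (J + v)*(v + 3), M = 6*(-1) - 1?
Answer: -551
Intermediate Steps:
M = -7 (M = -6 - 1 = -7)
Q(J, v) = (3 + v)*(J + v) (Q(J, v) = (J + v)*(3 + v) = (3 + v)*(J + v))
q(H, m) = 17 (q(H, m) = ((-7)**2 + 3*3 + 3*(-7) + 3*(-7)) + 1 = (49 + 9 - 21 - 21) + 1 = 16 + 1 = 17)
-24 + q(-7, 1)*(-31) = -24 + 17*(-31) = -24 - 527 = -551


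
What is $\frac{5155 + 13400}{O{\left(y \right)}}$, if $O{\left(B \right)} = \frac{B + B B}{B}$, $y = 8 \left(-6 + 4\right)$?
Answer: $-1237$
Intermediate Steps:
$y = -16$ ($y = 8 \left(-2\right) = -16$)
$O{\left(B \right)} = \frac{B + B^{2}}{B}$
$\frac{5155 + 13400}{O{\left(y \right)}} = \frac{5155 + 13400}{1 - 16} = \frac{18555}{-15} = 18555 \left(- \frac{1}{15}\right) = -1237$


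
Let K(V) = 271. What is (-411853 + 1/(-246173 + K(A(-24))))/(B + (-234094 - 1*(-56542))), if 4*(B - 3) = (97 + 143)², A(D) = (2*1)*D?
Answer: 14467925201/5731237914 ≈ 2.5244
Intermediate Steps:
A(D) = 2*D
B = 14403 (B = 3 + (97 + 143)²/4 = 3 + (¼)*240² = 3 + (¼)*57600 = 3 + 14400 = 14403)
(-411853 + 1/(-246173 + K(A(-24))))/(B + (-234094 - 1*(-56542))) = (-411853 + 1/(-246173 + 271))/(14403 + (-234094 - 1*(-56542))) = (-411853 + 1/(-245902))/(14403 + (-234094 + 56542)) = (-411853 - 1/245902)/(14403 - 177552) = -101275476407/245902/(-163149) = -101275476407/245902*(-1/163149) = 14467925201/5731237914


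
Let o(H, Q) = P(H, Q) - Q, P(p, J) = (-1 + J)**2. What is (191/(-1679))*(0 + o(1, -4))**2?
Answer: -160631/1679 ≈ -95.671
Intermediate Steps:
o(H, Q) = (-1 + Q)**2 - Q
(191/(-1679))*(0 + o(1, -4))**2 = (191/(-1679))*(0 + ((-1 - 4)**2 - 1*(-4)))**2 = (191*(-1/1679))*(0 + ((-5)**2 + 4))**2 = -191*(0 + (25 + 4))**2/1679 = -191*(0 + 29)**2/1679 = -191/1679*29**2 = -191/1679*841 = -160631/1679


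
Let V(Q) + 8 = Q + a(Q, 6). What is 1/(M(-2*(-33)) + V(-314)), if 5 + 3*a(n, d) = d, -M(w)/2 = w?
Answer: -3/1361 ≈ -0.0022043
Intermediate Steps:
M(w) = -2*w
a(n, d) = -5/3 + d/3
V(Q) = -23/3 + Q (V(Q) = -8 + (Q + (-5/3 + (1/3)*6)) = -8 + (Q + (-5/3 + 2)) = -8 + (Q + 1/3) = -8 + (1/3 + Q) = -23/3 + Q)
1/(M(-2*(-33)) + V(-314)) = 1/(-(-4)*(-33) + (-23/3 - 314)) = 1/(-2*66 - 965/3) = 1/(-132 - 965/3) = 1/(-1361/3) = -3/1361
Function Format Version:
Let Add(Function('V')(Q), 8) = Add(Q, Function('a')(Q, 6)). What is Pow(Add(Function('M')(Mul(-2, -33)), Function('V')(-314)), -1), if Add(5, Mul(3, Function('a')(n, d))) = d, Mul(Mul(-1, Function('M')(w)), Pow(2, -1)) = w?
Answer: Rational(-3, 1361) ≈ -0.0022043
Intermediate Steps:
Function('M')(w) = Mul(-2, w)
Function('a')(n, d) = Add(Rational(-5, 3), Mul(Rational(1, 3), d))
Function('V')(Q) = Add(Rational(-23, 3), Q) (Function('V')(Q) = Add(-8, Add(Q, Add(Rational(-5, 3), Mul(Rational(1, 3), 6)))) = Add(-8, Add(Q, Add(Rational(-5, 3), 2))) = Add(-8, Add(Q, Rational(1, 3))) = Add(-8, Add(Rational(1, 3), Q)) = Add(Rational(-23, 3), Q))
Pow(Add(Function('M')(Mul(-2, -33)), Function('V')(-314)), -1) = Pow(Add(Mul(-2, Mul(-2, -33)), Add(Rational(-23, 3), -314)), -1) = Pow(Add(Mul(-2, 66), Rational(-965, 3)), -1) = Pow(Add(-132, Rational(-965, 3)), -1) = Pow(Rational(-1361, 3), -1) = Rational(-3, 1361)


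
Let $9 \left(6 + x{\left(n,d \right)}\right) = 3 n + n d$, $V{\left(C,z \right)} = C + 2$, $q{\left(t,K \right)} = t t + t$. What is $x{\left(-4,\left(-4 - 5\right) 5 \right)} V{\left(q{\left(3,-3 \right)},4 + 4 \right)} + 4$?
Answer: $\frac{544}{3} \approx 181.33$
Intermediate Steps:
$q{\left(t,K \right)} = t + t^{2}$ ($q{\left(t,K \right)} = t^{2} + t = t + t^{2}$)
$V{\left(C,z \right)} = 2 + C$
$x{\left(n,d \right)} = -6 + \frac{n}{3} + \frac{d n}{9}$ ($x{\left(n,d \right)} = -6 + \frac{3 n + n d}{9} = -6 + \frac{3 n + d n}{9} = -6 + \left(\frac{n}{3} + \frac{d n}{9}\right) = -6 + \frac{n}{3} + \frac{d n}{9}$)
$x{\left(-4,\left(-4 - 5\right) 5 \right)} V{\left(q{\left(3,-3 \right)},4 + 4 \right)} + 4 = \left(-6 + \frac{1}{3} \left(-4\right) + \frac{1}{9} \left(-4 - 5\right) 5 \left(-4\right)\right) \left(2 + 3 \left(1 + 3\right)\right) + 4 = \left(-6 - \frac{4}{3} + \frac{1}{9} \left(\left(-9\right) 5\right) \left(-4\right)\right) \left(2 + 3 \cdot 4\right) + 4 = \left(-6 - \frac{4}{3} + \frac{1}{9} \left(-45\right) \left(-4\right)\right) \left(2 + 12\right) + 4 = \left(-6 - \frac{4}{3} + 20\right) 14 + 4 = \frac{38}{3} \cdot 14 + 4 = \frac{532}{3} + 4 = \frac{544}{3}$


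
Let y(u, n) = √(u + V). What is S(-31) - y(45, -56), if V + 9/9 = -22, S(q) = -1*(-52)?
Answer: 52 - √22 ≈ 47.310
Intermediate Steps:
S(q) = 52
V = -23 (V = -1 - 22 = -23)
y(u, n) = √(-23 + u) (y(u, n) = √(u - 23) = √(-23 + u))
S(-31) - y(45, -56) = 52 - √(-23 + 45) = 52 - √22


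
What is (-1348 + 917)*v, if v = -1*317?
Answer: 136627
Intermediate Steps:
v = -317
(-1348 + 917)*v = (-1348 + 917)*(-317) = -431*(-317) = 136627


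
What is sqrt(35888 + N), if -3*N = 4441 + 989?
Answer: sqrt(34078) ≈ 184.60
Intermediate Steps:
N = -1810 (N = -(4441 + 989)/3 = -1/3*5430 = -1810)
sqrt(35888 + N) = sqrt(35888 - 1810) = sqrt(34078)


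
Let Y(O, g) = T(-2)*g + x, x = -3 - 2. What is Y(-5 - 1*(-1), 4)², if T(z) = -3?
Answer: 289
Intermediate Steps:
x = -5
Y(O, g) = -5 - 3*g (Y(O, g) = -3*g - 5 = -5 - 3*g)
Y(-5 - 1*(-1), 4)² = (-5 - 3*4)² = (-5 - 12)² = (-17)² = 289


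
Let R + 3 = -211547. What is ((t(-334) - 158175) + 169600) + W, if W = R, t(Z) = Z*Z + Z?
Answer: -88903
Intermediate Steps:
t(Z) = Z + Z**2 (t(Z) = Z**2 + Z = Z + Z**2)
R = -211550 (R = -3 - 211547 = -211550)
W = -211550
((t(-334) - 158175) + 169600) + W = ((-334*(1 - 334) - 158175) + 169600) - 211550 = ((-334*(-333) - 158175) + 169600) - 211550 = ((111222 - 158175) + 169600) - 211550 = (-46953 + 169600) - 211550 = 122647 - 211550 = -88903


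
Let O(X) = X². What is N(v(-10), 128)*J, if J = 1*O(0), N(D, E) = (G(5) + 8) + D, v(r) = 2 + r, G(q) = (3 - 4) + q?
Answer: 0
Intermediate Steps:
G(q) = -1 + q
N(D, E) = 12 + D (N(D, E) = ((-1 + 5) + 8) + D = (4 + 8) + D = 12 + D)
J = 0 (J = 1*0² = 1*0 = 0)
N(v(-10), 128)*J = (12 + (2 - 10))*0 = (12 - 8)*0 = 4*0 = 0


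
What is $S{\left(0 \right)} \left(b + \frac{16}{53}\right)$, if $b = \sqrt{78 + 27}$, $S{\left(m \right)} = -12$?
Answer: $- \frac{192}{53} - 12 \sqrt{105} \approx -126.59$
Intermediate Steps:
$b = \sqrt{105} \approx 10.247$
$S{\left(0 \right)} \left(b + \frac{16}{53}\right) = - 12 \left(\sqrt{105} + \frac{16}{53}\right) = - 12 \left(\frac{16}{53} + \sqrt{105}\right) = - \frac{192}{53} - 12 \sqrt{105}$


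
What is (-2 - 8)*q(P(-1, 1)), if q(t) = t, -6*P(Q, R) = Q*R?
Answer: -5/3 ≈ -1.6667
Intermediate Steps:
P(Q, R) = -Q*R/6
(-2 - 8)*q(P(-1, 1)) = (-2 - 8)*(-⅙*(-1)*1) = -10*⅙ = -5/3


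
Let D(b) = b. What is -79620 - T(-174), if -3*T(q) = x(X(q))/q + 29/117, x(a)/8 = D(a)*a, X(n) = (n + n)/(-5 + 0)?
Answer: -699316231/8775 ≈ -79694.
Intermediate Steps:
X(n) = -2*n/5 (X(n) = (2*n)/(-5) = (2*n)*(-1/5) = -2*n/5)
x(a) = 8*a**2 (x(a) = 8*(a*a) = 8*a**2)
T(q) = -29/351 - 32*q/75 (T(q) = -((8*(-2*q/5)**2)/q + 29/117)/3 = -((8*(4*q**2/25))/q + 29*(1/117))/3 = -((32*q**2/25)/q + 29/117)/3 = -(32*q/25 + 29/117)/3 = -(29/117 + 32*q/25)/3 = -29/351 - 32*q/75)
-79620 - T(-174) = -79620 - (-29/351 - 32/75*(-174)) = -79620 - (-29/351 + 1856/25) = -79620 - 1*650731/8775 = -79620 - 650731/8775 = -699316231/8775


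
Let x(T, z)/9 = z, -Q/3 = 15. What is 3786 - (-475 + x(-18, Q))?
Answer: 4666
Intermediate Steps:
Q = -45 (Q = -3*15 = -45)
x(T, z) = 9*z
3786 - (-475 + x(-18, Q)) = 3786 - (-475 + 9*(-45)) = 3786 - (-475 - 405) = 3786 - 1*(-880) = 3786 + 880 = 4666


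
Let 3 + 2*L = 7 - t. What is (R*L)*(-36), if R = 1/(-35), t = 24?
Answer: -72/7 ≈ -10.286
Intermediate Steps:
L = -10 (L = -3/2 + (7 - 1*24)/2 = -3/2 + (7 - 24)/2 = -3/2 + (½)*(-17) = -3/2 - 17/2 = -10)
R = -1/35 ≈ -0.028571
(R*L)*(-36) = -1/35*(-10)*(-36) = (2/7)*(-36) = -72/7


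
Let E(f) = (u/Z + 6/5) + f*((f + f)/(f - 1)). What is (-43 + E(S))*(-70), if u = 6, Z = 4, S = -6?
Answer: 3541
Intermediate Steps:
E(f) = 27/10 + 2*f²/(-1 + f) (E(f) = (6/4 + 6/5) + f*((f + f)/(f - 1)) = (6*(¼) + 6*(⅕)) + f*((2*f)/(-1 + f)) = (3/2 + 6/5) + f*(2*f/(-1 + f)) = 27/10 + 2*f²/(-1 + f))
(-43 + E(S))*(-70) = (-43 + (-27 + 20*(-6)² + 27*(-6))/(10*(-1 - 6)))*(-70) = (-43 + (⅒)*(-27 + 20*36 - 162)/(-7))*(-70) = (-43 + (⅒)*(-⅐)*(-27 + 720 - 162))*(-70) = (-43 + (⅒)*(-⅐)*531)*(-70) = (-43 - 531/70)*(-70) = -3541/70*(-70) = 3541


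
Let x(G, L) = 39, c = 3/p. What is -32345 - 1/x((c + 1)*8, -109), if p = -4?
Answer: -1261456/39 ≈ -32345.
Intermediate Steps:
c = -¾ (c = 3/(-4) = 3*(-¼) = -¾ ≈ -0.75000)
-32345 - 1/x((c + 1)*8, -109) = -32345 - 1/39 = -1261456/39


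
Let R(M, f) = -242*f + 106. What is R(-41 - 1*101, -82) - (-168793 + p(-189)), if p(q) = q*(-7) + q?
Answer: 187609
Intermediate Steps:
R(M, f) = 106 - 242*f
p(q) = -6*q (p(q) = -7*q + q = -6*q)
R(-41 - 1*101, -82) - (-168793 + p(-189)) = (106 - 242*(-82)) - (-168793 - 6*(-189)) = (106 + 19844) - (-168793 + 1134) = 19950 - 1*(-167659) = 19950 + 167659 = 187609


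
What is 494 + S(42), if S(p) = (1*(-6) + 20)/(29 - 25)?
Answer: 995/2 ≈ 497.50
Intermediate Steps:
S(p) = 7/2 (S(p) = (-6 + 20)/4 = 14*(¼) = 7/2)
494 + S(42) = 494 + 7/2 = 995/2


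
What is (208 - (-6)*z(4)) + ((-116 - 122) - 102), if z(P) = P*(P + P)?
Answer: 60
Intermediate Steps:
z(P) = 2*P**2 (z(P) = P*(2*P) = 2*P**2)
(208 - (-6)*z(4)) + ((-116 - 122) - 102) = (208 - (-6)*2*4**2) + ((-116 - 122) - 102) = (208 - (-6)*2*16) + (-238 - 102) = (208 - (-6)*32) - 340 = (208 - 1*(-192)) - 340 = (208 + 192) - 340 = 400 - 340 = 60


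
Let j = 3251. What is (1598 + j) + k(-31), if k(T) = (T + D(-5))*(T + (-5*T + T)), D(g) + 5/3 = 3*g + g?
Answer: -49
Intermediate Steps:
D(g) = -5/3 + 4*g (D(g) = -5/3 + (3*g + g) = -5/3 + 4*g)
k(T) = -3*T*(-65/3 + T) (k(T) = (T + (-5/3 + 4*(-5)))*(T + (-5*T + T)) = (T + (-5/3 - 20))*(T - 4*T) = (T - 65/3)*(-3*T) = (-65/3 + T)*(-3*T) = -3*T*(-65/3 + T))
(1598 + j) + k(-31) = (1598 + 3251) - 31*(65 - 3*(-31)) = 4849 - 31*(65 + 93) = 4849 - 31*158 = 4849 - 4898 = -49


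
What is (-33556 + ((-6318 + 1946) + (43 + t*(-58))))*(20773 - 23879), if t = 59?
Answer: 128299542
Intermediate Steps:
(-33556 + ((-6318 + 1946) + (43 + t*(-58))))*(20773 - 23879) = (-33556 + ((-6318 + 1946) + (43 + 59*(-58))))*(20773 - 23879) = (-33556 + (-4372 + (43 - 3422)))*(-3106) = (-33556 + (-4372 - 3379))*(-3106) = (-33556 - 7751)*(-3106) = -41307*(-3106) = 128299542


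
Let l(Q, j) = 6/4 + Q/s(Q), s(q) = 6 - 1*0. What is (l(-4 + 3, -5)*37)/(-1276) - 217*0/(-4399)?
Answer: -37/957 ≈ -0.038662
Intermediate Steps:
s(q) = 6 (s(q) = 6 + 0 = 6)
l(Q, j) = 3/2 + Q/6 (l(Q, j) = 6/4 + Q/6 = 6*(¼) + Q*(⅙) = 3/2 + Q/6)
(l(-4 + 3, -5)*37)/(-1276) - 217*0/(-4399) = ((3/2 + (-4 + 3)/6)*37)/(-1276) - 217*0/(-4399) = ((3/2 + (⅙)*(-1))*37)*(-1/1276) + 0*(-1/4399) = ((3/2 - ⅙)*37)*(-1/1276) + 0 = ((4/3)*37)*(-1/1276) + 0 = (148/3)*(-1/1276) + 0 = -37/957 + 0 = -37/957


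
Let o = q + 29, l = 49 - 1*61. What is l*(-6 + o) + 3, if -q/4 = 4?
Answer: -81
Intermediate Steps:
q = -16 (q = -4*4 = -16)
l = -12 (l = 49 - 61 = -12)
o = 13 (o = -16 + 29 = 13)
l*(-6 + o) + 3 = -12*(-6 + 13) + 3 = -12*7 + 3 = -84 + 3 = -81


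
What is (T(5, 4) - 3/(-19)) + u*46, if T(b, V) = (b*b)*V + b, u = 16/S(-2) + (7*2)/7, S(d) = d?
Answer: -3246/19 ≈ -170.84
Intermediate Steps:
u = -6 (u = 16/(-2) + (7*2)/7 = 16*(-1/2) + 14*(1/7) = -8 + 2 = -6)
T(b, V) = b + V*b**2 (T(b, V) = b**2*V + b = V*b**2 + b = b + V*b**2)
(T(5, 4) - 3/(-19)) + u*46 = (5*(1 + 4*5) - 3/(-19)) - 6*46 = (5*(1 + 20) - 3*(-1)/19) - 276 = (5*21 - 1*(-3/19)) - 276 = (105 + 3/19) - 276 = 1998/19 - 276 = -3246/19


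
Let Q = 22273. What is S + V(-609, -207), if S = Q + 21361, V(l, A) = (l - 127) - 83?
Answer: 42815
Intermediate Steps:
V(l, A) = -210 + l (V(l, A) = (-127 + l) - 83 = -210 + l)
S = 43634 (S = 22273 + 21361 = 43634)
S + V(-609, -207) = 43634 + (-210 - 609) = 43634 - 819 = 42815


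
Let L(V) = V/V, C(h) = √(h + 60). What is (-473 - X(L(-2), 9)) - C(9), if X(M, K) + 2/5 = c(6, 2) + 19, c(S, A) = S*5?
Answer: -2608/5 - √69 ≈ -529.91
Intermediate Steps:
c(S, A) = 5*S
C(h) = √(60 + h)
L(V) = 1
X(M, K) = 243/5 (X(M, K) = -⅖ + (5*6 + 19) = -⅖ + (30 + 19) = -⅖ + 49 = 243/5)
(-473 - X(L(-2), 9)) - C(9) = (-473 - 1*243/5) - √(60 + 9) = (-473 - 243/5) - √69 = -2608/5 - √69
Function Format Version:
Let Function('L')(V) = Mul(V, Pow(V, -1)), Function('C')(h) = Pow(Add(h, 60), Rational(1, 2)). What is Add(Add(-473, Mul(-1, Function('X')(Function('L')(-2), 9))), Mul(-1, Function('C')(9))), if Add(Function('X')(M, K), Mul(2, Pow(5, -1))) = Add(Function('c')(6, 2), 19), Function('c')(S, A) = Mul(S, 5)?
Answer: Add(Rational(-2608, 5), Mul(-1, Pow(69, Rational(1, 2)))) ≈ -529.91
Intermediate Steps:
Function('c')(S, A) = Mul(5, S)
Function('C')(h) = Pow(Add(60, h), Rational(1, 2))
Function('L')(V) = 1
Function('X')(M, K) = Rational(243, 5) (Function('X')(M, K) = Add(Rational(-2, 5), Add(Mul(5, 6), 19)) = Add(Rational(-2, 5), Add(30, 19)) = Add(Rational(-2, 5), 49) = Rational(243, 5))
Add(Add(-473, Mul(-1, Function('X')(Function('L')(-2), 9))), Mul(-1, Function('C')(9))) = Add(Add(-473, Mul(-1, Rational(243, 5))), Mul(-1, Pow(Add(60, 9), Rational(1, 2)))) = Add(Add(-473, Rational(-243, 5)), Mul(-1, Pow(69, Rational(1, 2)))) = Add(Rational(-2608, 5), Mul(-1, Pow(69, Rational(1, 2))))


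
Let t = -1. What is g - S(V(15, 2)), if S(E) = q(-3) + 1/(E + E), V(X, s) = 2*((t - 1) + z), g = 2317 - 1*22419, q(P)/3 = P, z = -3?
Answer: -401859/20 ≈ -20093.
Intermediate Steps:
q(P) = 3*P
g = -20102 (g = 2317 - 22419 = -20102)
V(X, s) = -10 (V(X, s) = 2*((-1 - 1) - 3) = 2*(-2 - 3) = 2*(-5) = -10)
S(E) = -9 + 1/(2*E) (S(E) = 3*(-3) + 1/(E + E) = -9 + 1/(2*E))
g - S(V(15, 2)) = -20102 - (-9 + (1/2)/(-10)) = -20102 - (-9 + (1/2)*(-1/10)) = -20102 - (-9 - 1/20) = -20102 - 1*(-181/20) = -20102 + 181/20 = -401859/20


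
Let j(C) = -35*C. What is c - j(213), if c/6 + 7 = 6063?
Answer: 43791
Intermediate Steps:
c = 36336 (c = -42 + 6*6063 = -42 + 36378 = 36336)
c - j(213) = 36336 - (-35)*213 = 36336 - 1*(-7455) = 36336 + 7455 = 43791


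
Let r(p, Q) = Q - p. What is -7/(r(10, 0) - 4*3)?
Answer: 7/22 ≈ 0.31818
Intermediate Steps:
-7/(r(10, 0) - 4*3) = -7/((0 - 1*10) - 4*3) = -7/((0 - 10) - 12) = -7/(-10 - 12) = -7/(-22) = -1/22*(-7) = 7/22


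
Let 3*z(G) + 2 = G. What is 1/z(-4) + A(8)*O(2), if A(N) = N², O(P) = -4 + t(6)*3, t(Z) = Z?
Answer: 1791/2 ≈ 895.50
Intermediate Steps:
z(G) = -⅔ + G/3
O(P) = 14 (O(P) = -4 + 6*3 = -4 + 18 = 14)
1/z(-4) + A(8)*O(2) = 1/(-⅔ + (⅓)*(-4)) + 8²*14 = 1/(-⅔ - 4/3) + 64*14 = 1/(-2) + 896 = -½ + 896 = 1791/2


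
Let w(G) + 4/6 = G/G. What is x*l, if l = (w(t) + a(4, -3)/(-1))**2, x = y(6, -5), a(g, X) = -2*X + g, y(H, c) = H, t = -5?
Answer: 1682/3 ≈ 560.67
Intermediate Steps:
a(g, X) = g - 2*X
w(G) = 1/3 (w(G) = -2/3 + G/G = -2/3 + 1 = 1/3)
x = 6
l = 841/9 (l = (1/3 + (4 - 2*(-3))/(-1))**2 = (1/3 + (4 + 6)*(-1))**2 = (1/3 + 10*(-1))**2 = (1/3 - 10)**2 = (-29/3)**2 = 841/9 ≈ 93.444)
x*l = 6*(841/9) = 1682/3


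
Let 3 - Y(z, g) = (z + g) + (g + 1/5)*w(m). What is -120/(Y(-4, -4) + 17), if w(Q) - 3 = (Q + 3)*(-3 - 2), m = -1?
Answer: -600/7 ≈ -85.714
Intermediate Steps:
w(Q) = -12 - 5*Q (w(Q) = 3 + (Q + 3)*(-3 - 2) = 3 + (3 + Q)*(-5) = 3 + (-15 - 5*Q) = -12 - 5*Q)
Y(z, g) = 22/5 - z + 6*g (Y(z, g) = 3 - ((z + g) + (g + 1/5)*(-12 - 5*(-1))) = 3 - ((g + z) + (g + 1*(1/5))*(-12 + 5)) = 3 - ((g + z) + (g + 1/5)*(-7)) = 3 - ((g + z) + (1/5 + g)*(-7)) = 3 - ((g + z) + (-7/5 - 7*g)) = 3 - (-7/5 + z - 6*g) = 3 + (7/5 - z + 6*g) = 22/5 - z + 6*g)
-120/(Y(-4, -4) + 17) = -120/((22/5 - 1*(-4) + 6*(-4)) + 17) = -120/((22/5 + 4 - 24) + 17) = -120/(-78/5 + 17) = -120/7/5 = -120*5/7 = -600/7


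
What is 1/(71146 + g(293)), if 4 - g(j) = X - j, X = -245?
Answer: 1/71688 ≈ 1.3949e-5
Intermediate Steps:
g(j) = 249 + j (g(j) = 4 - (-245 - j) = 4 + (245 + j) = 249 + j)
1/(71146 + g(293)) = 1/(71146 + (249 + 293)) = 1/(71146 + 542) = 1/71688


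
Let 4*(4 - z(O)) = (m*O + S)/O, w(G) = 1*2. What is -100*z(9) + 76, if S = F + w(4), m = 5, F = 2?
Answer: -1691/9 ≈ -187.89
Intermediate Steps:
w(G) = 2
S = 4 (S = 2 + 2 = 4)
z(O) = 4 - (4 + 5*O)/(4*O) (z(O) = 4 - (5*O + 4)/(4*O) = 4 - (4 + 5*O)/(4*O))
-100*z(9) + 76 = -100*(11/4 - 1/9) + 76 = -100*95/36 + 76 = -2375/9 + 76 = -1691/9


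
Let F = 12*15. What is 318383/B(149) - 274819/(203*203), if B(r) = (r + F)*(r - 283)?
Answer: -3605130783/259534282 ≈ -13.891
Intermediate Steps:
F = 180
B(r) = (-283 + r)*(180 + r) (B(r) = (r + 180)*(r - 283) = (180 + r)*(-283 + r) = (-283 + r)*(180 + r))
318383/B(149) - 274819/(203*203) = 318383/(-50940 + 149**2 - 103*149) - 274819/(203*203) = 318383/(-50940 + 22201 - 15347) - 274819/41209 = 318383/(-44086) - 274819*1/41209 = 318383*(-1/44086) - 274819/41209 = -318383/44086 - 274819/41209 = -3605130783/259534282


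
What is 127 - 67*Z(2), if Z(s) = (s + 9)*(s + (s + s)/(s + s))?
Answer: -2084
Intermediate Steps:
Z(s) = (1 + s)*(9 + s) (Z(s) = (9 + s)*(s + (2*s)/((2*s))) = (9 + s)*(s + (2*s)*(1/(2*s))) = (9 + s)*(s + 1) = (9 + s)*(1 + s) = (1 + s)*(9 + s))
127 - 67*Z(2) = 127 - 67*(9 + 2² + 10*2) = 127 - 67*(9 + 4 + 20) = 127 - 67*33 = 127 - 2211 = -2084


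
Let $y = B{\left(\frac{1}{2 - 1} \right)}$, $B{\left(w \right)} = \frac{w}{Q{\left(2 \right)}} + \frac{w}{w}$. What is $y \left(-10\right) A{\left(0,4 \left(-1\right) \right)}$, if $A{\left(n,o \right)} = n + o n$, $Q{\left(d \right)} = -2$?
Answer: $0$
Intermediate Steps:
$A{\left(n,o \right)} = n + n o$
$B{\left(w \right)} = 1 - \frac{w}{2}$ ($B{\left(w \right)} = \frac{w}{-2} + \frac{w}{w} = w \left(- \frac{1}{2}\right) + 1 = - \frac{w}{2} + 1 = 1 - \frac{w}{2}$)
$y = \frac{1}{2}$ ($y = 1 - \frac{1}{2 \left(2 - 1\right)} = 1 - \frac{1}{2 \cdot 1} = 1 - \frac{1}{2} = \frac{1}{2} \approx 0.5$)
$y \left(-10\right) A{\left(0,4 \left(-1\right) \right)} = \frac{1}{2} \left(-10\right) 0 \left(1 + 4 \left(-1\right)\right) = - 5 \cdot 0 \left(1 - 4\right) = - 5 \cdot 0 \left(-3\right) = \left(-5\right) 0 = 0$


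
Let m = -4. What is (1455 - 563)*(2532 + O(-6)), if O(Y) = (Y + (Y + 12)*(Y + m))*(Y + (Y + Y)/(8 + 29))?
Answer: 97342176/37 ≈ 2.6309e+6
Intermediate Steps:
O(Y) = 39*Y*(Y + (-4 + Y)*(12 + Y))/37 (O(Y) = (Y + (Y + 12)*(Y - 4))*(Y + (Y + Y)/(8 + 29)) = (Y + (12 + Y)*(-4 + Y))*(Y + (2*Y)/37) = (Y + (-4 + Y)*(12 + Y))*(Y + (2*Y)*(1/37)) = (Y + (-4 + Y)*(12 + Y))*(Y + 2*Y/37) = (Y + (-4 + Y)*(12 + Y))*(39*Y/37) = 39*Y*(Y + (-4 + Y)*(12 + Y))/37)
(1455 - 563)*(2532 + O(-6)) = (1455 - 563)*(2532 + (39/37)*(-6)*(-48 + (-6)**2 + 9*(-6))) = 892*(2532 + (39/37)*(-6)*(-48 + 36 - 54)) = 892*(2532 + (39/37)*(-6)*(-66)) = 892*(2532 + 15444/37) = 892*(109128/37) = 97342176/37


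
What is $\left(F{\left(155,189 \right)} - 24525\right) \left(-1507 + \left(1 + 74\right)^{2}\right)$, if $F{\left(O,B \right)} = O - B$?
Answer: $-101133962$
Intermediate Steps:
$\left(F{\left(155,189 \right)} - 24525\right) \left(-1507 + \left(1 + 74\right)^{2}\right) = \left(\left(155 - 189\right) - 24525\right) \left(-1507 + \left(1 + 74\right)^{2}\right) = \left(\left(155 - 189\right) - 24525\right) \left(-1507 + 75^{2}\right) = \left(-34 - 24525\right) \left(-1507 + 5625\right) = \left(-24559\right) 4118 = -101133962$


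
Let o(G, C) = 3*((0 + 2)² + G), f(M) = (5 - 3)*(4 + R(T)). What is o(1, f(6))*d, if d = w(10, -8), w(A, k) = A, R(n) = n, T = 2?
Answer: 150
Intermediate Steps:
f(M) = 12 (f(M) = (5 - 3)*(4 + 2) = 2*6 = 12)
o(G, C) = 12 + 3*G (o(G, C) = 3*(2² + G) = 3*(4 + G) = 12 + 3*G)
d = 10
o(1, f(6))*d = (12 + 3*1)*10 = (12 + 3)*10 = 15*10 = 150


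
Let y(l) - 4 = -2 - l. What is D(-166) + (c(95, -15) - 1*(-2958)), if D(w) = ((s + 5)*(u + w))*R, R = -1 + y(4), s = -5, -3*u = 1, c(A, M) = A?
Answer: 3053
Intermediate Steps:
u = -⅓ (u = -⅓*1 = -⅓ ≈ -0.33333)
y(l) = 2 - l (y(l) = 4 + (-2 - l) = 2 - l)
R = -3 (R = -1 + (2 - 1*4) = -1 + (2 - 4) = -1 - 2 = -3)
D(w) = 0 (D(w) = ((-5 + 5)*(-⅓ + w))*(-3) = (0*(-⅓ + w))*(-3) = 0*(-3) = 0)
D(-166) + (c(95, -15) - 1*(-2958)) = 0 + (95 - 1*(-2958)) = 0 + (95 + 2958) = 0 + 3053 = 3053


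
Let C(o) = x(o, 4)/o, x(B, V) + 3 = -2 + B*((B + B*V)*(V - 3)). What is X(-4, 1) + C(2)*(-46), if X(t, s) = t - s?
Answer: -350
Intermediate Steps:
x(B, V) = -5 + B*(-3 + V)*(B + B*V) (x(B, V) = -3 + (-2 + B*((B + B*V)*(V - 3))) = -3 + (-2 + B*((B + B*V)*(-3 + V))) = -3 + (-2 + B*((-3 + V)*(B + B*V))) = -3 + (-2 + B*(-3 + V)*(B + B*V)) = -5 + B*(-3 + V)*(B + B*V))
C(o) = (-5 + 5*o²)/o (C(o) = (-5 - 3*o² + o²*4² - 2*4*o²)/o = (-5 - 3*o² + o²*16 - 8*o²)/o = (-5 - 3*o² + 16*o² - 8*o²)/o = (-5 + 5*o²)/o)
X(-4, 1) + C(2)*(-46) = (-4 - 1*1) + (-5/2 + 5*2)*(-46) = (-4 - 1) + (-5*½ + 10)*(-46) = -5 + (-5/2 + 10)*(-46) = -5 + (15/2)*(-46) = -5 - 345 = -350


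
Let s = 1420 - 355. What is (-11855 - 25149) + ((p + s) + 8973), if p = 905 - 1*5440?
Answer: -31501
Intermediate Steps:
p = -4535 (p = 905 - 5440 = -4535)
s = 1065
(-11855 - 25149) + ((p + s) + 8973) = (-11855 - 25149) + ((-4535 + 1065) + 8973) = -37004 + (-3470 + 8973) = -37004 + 5503 = -31501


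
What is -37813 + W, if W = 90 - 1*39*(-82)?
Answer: -34525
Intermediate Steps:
W = 3288 (W = 90 - 39*(-82) = 90 + 3198 = 3288)
-37813 + W = -37813 + 3288 = -34525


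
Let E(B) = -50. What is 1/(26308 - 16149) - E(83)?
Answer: 507951/10159 ≈ 50.000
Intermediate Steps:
1/(26308 - 16149) - E(83) = 1/(26308 - 16149) - 1*(-50) = 1/10159 + 50 = 507951/10159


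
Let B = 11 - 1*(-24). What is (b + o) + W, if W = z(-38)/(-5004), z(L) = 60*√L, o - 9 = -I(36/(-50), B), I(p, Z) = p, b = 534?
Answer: 13593/25 - 5*I*√38/417 ≈ 543.72 - 0.073914*I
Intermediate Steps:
B = 35 (B = 11 + 24 = 35)
o = 243/25 (o = 9 - 36/(-50) = 9 - 36*(-1)/50 = 9 - 1*(-18/25) = 9 + 18/25 = 243/25 ≈ 9.7200)
W = -5*I*√38/417 (W = (60*√(-38))/(-5004) = (60*(I*√38))*(-1/5004) = (60*I*√38)*(-1/5004) = -5*I*√38/417 ≈ -0.073914*I)
(b + o) + W = (534 + 243/25) - 5*I*√38/417 = 13593/25 - 5*I*√38/417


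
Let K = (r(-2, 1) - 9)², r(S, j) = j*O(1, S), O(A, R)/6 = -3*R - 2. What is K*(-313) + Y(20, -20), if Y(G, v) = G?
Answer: -70405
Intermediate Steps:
O(A, R) = -12 - 18*R (O(A, R) = 6*(-3*R - 2) = 6*(-2 - 3*R) = -12 - 18*R)
r(S, j) = j*(-12 - 18*S)
K = 225 (K = (-6*1*(2 + 3*(-2)) - 9)² = (-6*1*(2 - 6) - 9)² = (-6*1*(-4) - 9)² = (24 - 9)² = 15² = 225)
K*(-313) + Y(20, -20) = 225*(-313) + 20 = -70425 + 20 = -70405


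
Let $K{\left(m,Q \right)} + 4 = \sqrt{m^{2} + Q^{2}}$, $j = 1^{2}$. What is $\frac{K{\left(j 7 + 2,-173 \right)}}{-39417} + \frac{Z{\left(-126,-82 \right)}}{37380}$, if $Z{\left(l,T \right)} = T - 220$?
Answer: $- \frac{13327}{1670530} - \frac{\sqrt{30010}}{39417} \approx -0.012373$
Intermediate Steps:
$j = 1$
$Z{\left(l,T \right)} = -220 + T$
$K{\left(m,Q \right)} = -4 + \sqrt{Q^{2} + m^{2}}$ ($K{\left(m,Q \right)} = -4 + \sqrt{m^{2} + Q^{2}} = -4 + \sqrt{Q^{2} + m^{2}}$)
$\frac{K{\left(j 7 + 2,-173 \right)}}{-39417} + \frac{Z{\left(-126,-82 \right)}}{37380} = \frac{-4 + \sqrt{\left(-173\right)^{2} + \left(1 \cdot 7 + 2\right)^{2}}}{-39417} + \frac{-220 - 82}{37380} = \left(-4 + \sqrt{29929 + \left(7 + 2\right)^{2}}\right) \left(- \frac{1}{39417}\right) - \frac{151}{18690} = \left(-4 + \sqrt{29929 + 9^{2}}\right) \left(- \frac{1}{39417}\right) - \frac{151}{18690} = \left(-4 + \sqrt{29929 + 81}\right) \left(- \frac{1}{39417}\right) - \frac{151}{18690} = \left(-4 + \sqrt{30010}\right) \left(- \frac{1}{39417}\right) - \frac{151}{18690} = \left(\frac{4}{39417} - \frac{\sqrt{30010}}{39417}\right) - \frac{151}{18690} = - \frac{13327}{1670530} - \frac{\sqrt{30010}}{39417}$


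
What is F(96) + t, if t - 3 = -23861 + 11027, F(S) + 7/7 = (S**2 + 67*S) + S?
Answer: 2912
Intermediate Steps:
F(S) = -1 + S**2 + 68*S (F(S) = -1 + ((S**2 + 67*S) + S) = -1 + (S**2 + 68*S) = -1 + S**2 + 68*S)
t = -12831 (t = 3 + (-23861 + 11027) = 3 - 12834 = -12831)
F(96) + t = (-1 + 96**2 + 68*96) - 12831 = (-1 + 9216 + 6528) - 12831 = 15743 - 12831 = 2912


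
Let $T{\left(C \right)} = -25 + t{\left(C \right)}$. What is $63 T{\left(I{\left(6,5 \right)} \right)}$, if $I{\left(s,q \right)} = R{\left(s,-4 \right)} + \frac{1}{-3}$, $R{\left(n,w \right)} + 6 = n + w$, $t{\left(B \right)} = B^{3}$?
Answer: $- \frac{20104}{3} \approx -6701.3$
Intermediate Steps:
$R{\left(n,w \right)} = -6 + n + w$ ($R{\left(n,w \right)} = -6 + \left(n + w\right) = -6 + n + w$)
$I{\left(s,q \right)} = - \frac{31}{3} + s$ ($I{\left(s,q \right)} = \left(-6 + s - 4\right) + \frac{1}{-3} = \left(-10 + s\right) - \frac{1}{3} = - \frac{31}{3} + s$)
$T{\left(C \right)} = -25 + C^{3}$
$63 T{\left(I{\left(6,5 \right)} \right)} = 63 \left(-25 + \left(- \frac{31}{3} + 6\right)^{3}\right) = 63 \left(-25 + \left(- \frac{13}{3}\right)^{3}\right) = 63 \left(-25 - \frac{2197}{27}\right) = 63 \left(- \frac{2872}{27}\right) = - \frac{20104}{3}$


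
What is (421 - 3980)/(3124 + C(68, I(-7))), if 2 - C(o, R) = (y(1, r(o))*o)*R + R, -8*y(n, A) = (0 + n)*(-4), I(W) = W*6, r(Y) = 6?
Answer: -3559/4596 ≈ -0.77437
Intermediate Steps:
I(W) = 6*W
y(n, A) = n/2 (y(n, A) = -(0 + n)*(-4)/8 = -n*(-4)/8 = -(-1)*n/2 = n/2)
C(o, R) = 2 - R - R*o/2 (C(o, R) = 2 - ((((½)*1)*o)*R + R) = 2 - ((o/2)*R + R) = 2 - (R*o/2 + R) = 2 - (R + R*o/2) = 2 + (-R - R*o/2) = 2 - R - R*o/2)
(421 - 3980)/(3124 + C(68, I(-7))) = (421 - 3980)/(3124 + (2 - 6*(-7) - ½*6*(-7)*68)) = -3559/(3124 + (2 - 1*(-42) - ½*(-42)*68)) = -3559/(3124 + (2 + 42 + 1428)) = -3559/(3124 + 1472) = -3559/4596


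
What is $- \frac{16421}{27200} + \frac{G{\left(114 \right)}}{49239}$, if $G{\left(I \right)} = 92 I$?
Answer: $- \frac{174426673}{446433600} \approx -0.39071$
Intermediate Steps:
$- \frac{16421}{27200} + \frac{G{\left(114 \right)}}{49239} = - \frac{16421}{27200} + \frac{92 \cdot 114}{49239} = \left(-16421\right) \frac{1}{27200} + 10488 \cdot \frac{1}{49239} = - \frac{16421}{27200} + \frac{3496}{16413} = - \frac{174426673}{446433600}$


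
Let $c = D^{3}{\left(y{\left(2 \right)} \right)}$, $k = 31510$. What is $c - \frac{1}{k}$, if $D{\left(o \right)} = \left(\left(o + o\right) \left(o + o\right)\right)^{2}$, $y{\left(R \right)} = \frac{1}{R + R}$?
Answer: $\frac{13707}{64532480} \approx 0.0002124$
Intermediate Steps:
$y{\left(R \right)} = \frac{1}{2 R}$
$D{\left(o \right)} = 16 o^{4}$ ($D{\left(o \right)} = \left(2 o 2 o\right)^{2} = \left(4 o^{2}\right)^{2} = 16 o^{4}$)
$c = \frac{1}{4096}$ ($c = \left(16 \left(\frac{1}{2 \cdot 2}\right)^{4}\right)^{3} = \left(16 \left(\frac{1}{2} \cdot \frac{1}{2}\right)^{4}\right)^{3} = \left(\frac{16}{256}\right)^{3} = \left(16 \cdot \frac{1}{256}\right)^{3} = \left(\frac{1}{16}\right)^{3} = \frac{1}{4096} \approx 0.00024414$)
$c - \frac{1}{k} = \frac{1}{4096} - \frac{1}{31510} = \frac{13707}{64532480}$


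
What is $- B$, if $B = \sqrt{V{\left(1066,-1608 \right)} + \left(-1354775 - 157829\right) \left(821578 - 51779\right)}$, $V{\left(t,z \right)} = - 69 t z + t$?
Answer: $- i \sqrt{1164282770698} \approx - 1.079 \cdot 10^{6} i$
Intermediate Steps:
$V{\left(t,z \right)} = t - 69 t z$ ($V{\left(t,z \right)} = - 69 t z + t = t - 69 t z$)
$B = i \sqrt{1164282770698}$ ($B = \sqrt{1066 \left(1 - -110952\right) + \left(-1354775 - 157829\right) \left(821578 - 51779\right)} = \sqrt{1066 \left(1 + 110952\right) - 1512604 \left(821578 - 51779\right)} = \sqrt{1066 \cdot 110953 - 1164401046596} = \sqrt{118275898 - 1164401046596} = \sqrt{-1164282770698} = i \sqrt{1164282770698} \approx 1.079 \cdot 10^{6} i$)
$- B = - i \sqrt{1164282770698}$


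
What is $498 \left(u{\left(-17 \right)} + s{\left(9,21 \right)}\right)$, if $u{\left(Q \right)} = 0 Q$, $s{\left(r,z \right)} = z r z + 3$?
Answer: $1978056$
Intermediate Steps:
$s{\left(r,z \right)} = 3 + r z^{2}$ ($s{\left(r,z \right)} = r z z + 3 = r z^{2} + 3 = 3 + r z^{2}$)
$u{\left(Q \right)} = 0$
$498 \left(u{\left(-17 \right)} + s{\left(9,21 \right)}\right) = 498 \left(0 + \left(3 + 9 \cdot 21^{2}\right)\right) = 498 \left(0 + \left(3 + 9 \cdot 441\right)\right) = 498 \left(0 + \left(3 + 3969\right)\right) = 498 \left(0 + 3972\right) = 498 \cdot 3972 = 1978056$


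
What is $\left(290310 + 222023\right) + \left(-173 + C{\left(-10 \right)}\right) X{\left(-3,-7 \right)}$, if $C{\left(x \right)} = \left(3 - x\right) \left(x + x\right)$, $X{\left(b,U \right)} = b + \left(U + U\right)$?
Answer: $519694$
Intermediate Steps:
$X{\left(b,U \right)} = b + 2 U$
$C{\left(x \right)} = 2 x \left(3 - x\right)$ ($C{\left(x \right)} = \left(3 - x\right) 2 x = 2 x \left(3 - x\right)$)
$\left(290310 + 222023\right) + \left(-173 + C{\left(-10 \right)}\right) X{\left(-3,-7 \right)} = \left(290310 + 222023\right) + \left(-173 + 2 \left(-10\right) \left(3 - -10\right)\right) \left(-3 + 2 \left(-7\right)\right) = 512333 + \left(-173 + 2 \left(-10\right) \left(3 + 10\right)\right) \left(-3 - 14\right) = 512333 + \left(-173 + 2 \left(-10\right) 13\right) \left(-17\right) = 512333 + \left(-173 - 260\right) \left(-17\right) = 512333 - -7361 = 512333 + 7361 = 519694$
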